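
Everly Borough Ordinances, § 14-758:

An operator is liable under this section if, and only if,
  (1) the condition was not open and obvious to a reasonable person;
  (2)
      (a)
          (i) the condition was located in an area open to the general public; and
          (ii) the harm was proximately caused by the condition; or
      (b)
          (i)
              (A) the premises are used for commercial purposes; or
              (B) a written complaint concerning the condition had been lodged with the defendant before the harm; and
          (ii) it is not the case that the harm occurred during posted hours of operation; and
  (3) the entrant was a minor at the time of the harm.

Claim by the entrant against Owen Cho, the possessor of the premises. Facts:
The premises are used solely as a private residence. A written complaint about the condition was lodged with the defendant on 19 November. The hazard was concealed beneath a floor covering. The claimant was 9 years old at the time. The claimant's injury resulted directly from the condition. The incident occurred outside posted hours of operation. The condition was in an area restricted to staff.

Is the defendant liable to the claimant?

Yes — liable.

(1) not open/obvious — met.
(i) public area — not met.
(ii) proximate cause — met.
So (a) is not satisfied (F AND T).
(A) commercial use — not satisfied.
(B) complaint lodged — holds.
(i): F OR T → true.
(ii) not (during posted hours) — satisfied.
(b): T AND T → true.
So (2) is satisfied (F OR T).
(3) entrant a minor — holds.
So Overall is satisfied (T AND T AND T).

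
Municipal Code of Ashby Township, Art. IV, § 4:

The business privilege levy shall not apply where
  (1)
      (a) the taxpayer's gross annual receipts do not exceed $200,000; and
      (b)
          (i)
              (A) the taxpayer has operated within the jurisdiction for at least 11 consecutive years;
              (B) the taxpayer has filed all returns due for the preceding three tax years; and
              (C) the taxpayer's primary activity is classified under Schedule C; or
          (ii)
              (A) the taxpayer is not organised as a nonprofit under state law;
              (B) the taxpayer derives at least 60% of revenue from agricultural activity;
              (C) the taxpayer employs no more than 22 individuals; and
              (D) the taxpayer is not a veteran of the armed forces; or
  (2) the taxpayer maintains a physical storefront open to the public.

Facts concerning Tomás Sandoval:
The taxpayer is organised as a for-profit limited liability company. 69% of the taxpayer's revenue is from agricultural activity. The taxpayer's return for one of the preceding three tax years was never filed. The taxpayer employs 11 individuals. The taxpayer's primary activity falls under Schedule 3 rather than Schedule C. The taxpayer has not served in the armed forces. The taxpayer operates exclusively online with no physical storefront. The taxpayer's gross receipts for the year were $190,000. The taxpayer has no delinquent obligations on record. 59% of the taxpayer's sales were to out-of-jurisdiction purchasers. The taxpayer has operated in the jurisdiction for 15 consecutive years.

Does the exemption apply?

Yes — exempt.

(a) receipts ≤ $200,000 — satisfied.
(A) ≥ 11 yrs in jurisdiction — met.
(B) returns current — fails.
(C) Schedule C activity — not met.
So (i) is not satisfied (T AND F AND F).
(A) not (nonprofit) — satisfied.
(B) ≥60% agricultural — met.
(C) ≤ 22 employees — met.
(D) not (veteran) — met.
(ii) = T AND T AND T AND T = true.
(b) = F OR T = true.
(1): T AND T → true.
(2) has storefront — fails.
So Overall is satisfied (T OR F).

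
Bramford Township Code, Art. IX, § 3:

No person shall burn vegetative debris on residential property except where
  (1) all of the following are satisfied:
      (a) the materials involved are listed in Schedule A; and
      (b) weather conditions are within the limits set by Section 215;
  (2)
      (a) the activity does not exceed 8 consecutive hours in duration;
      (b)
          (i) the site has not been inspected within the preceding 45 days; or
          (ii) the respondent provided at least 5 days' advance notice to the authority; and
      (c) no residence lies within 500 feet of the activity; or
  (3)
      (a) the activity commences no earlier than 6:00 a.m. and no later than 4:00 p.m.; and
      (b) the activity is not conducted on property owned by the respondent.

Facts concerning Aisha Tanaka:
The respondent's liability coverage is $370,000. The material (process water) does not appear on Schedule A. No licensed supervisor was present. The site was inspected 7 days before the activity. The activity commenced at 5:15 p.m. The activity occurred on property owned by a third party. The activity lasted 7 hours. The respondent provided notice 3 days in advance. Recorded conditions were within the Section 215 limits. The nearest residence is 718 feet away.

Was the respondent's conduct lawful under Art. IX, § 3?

No — unlawful.

(a) Schedule A material — fails.
(b) weather ok — holds.
(1): F AND T → false.
(a) ≤ 8 hrs duration — holds.
(i) not (site inspected) — not satisfied.
(ii) ≥5 days' notice — not met.
(b): F OR F → false.
(c) no residence in 500 ft — satisfied.
(2): T AND F AND T → false.
(a) start within hours — fails.
(b) not (own property) — satisfied.
(3): F AND T → false.
Overall = F OR F OR F = false.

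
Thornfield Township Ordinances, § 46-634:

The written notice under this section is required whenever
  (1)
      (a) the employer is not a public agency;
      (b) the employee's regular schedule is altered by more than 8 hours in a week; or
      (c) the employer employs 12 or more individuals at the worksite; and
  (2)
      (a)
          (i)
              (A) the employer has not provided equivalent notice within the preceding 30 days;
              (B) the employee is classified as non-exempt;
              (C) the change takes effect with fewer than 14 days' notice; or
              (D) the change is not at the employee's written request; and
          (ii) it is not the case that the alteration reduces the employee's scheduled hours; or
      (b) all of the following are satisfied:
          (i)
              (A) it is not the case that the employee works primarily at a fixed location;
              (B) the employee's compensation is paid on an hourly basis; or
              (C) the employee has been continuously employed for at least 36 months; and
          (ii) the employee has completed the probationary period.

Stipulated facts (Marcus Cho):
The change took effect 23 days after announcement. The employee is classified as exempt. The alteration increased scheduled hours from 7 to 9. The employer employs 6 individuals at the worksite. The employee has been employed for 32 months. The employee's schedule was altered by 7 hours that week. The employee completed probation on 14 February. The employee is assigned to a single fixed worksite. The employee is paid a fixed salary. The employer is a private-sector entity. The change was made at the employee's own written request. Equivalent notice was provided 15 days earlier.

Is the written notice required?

No — not required.

(a) not (public agency) — met.
(b) schedule shift > 8h — not satisfied.
(c) ≥ 12 at site — fails.
(1) = T OR F OR F = true.
(A) no recent notice — not satisfied.
(B) non-exempt — fails.
(C) < 14 days' notice — not satisfied.
(D) not employee-requested — not met.
(i) = F OR F OR F OR F = false.
(ii) not (hours reduced) — satisfied.
(a): F AND T → false.
(A) not (fixed location) — fails.
(B) hourly-paid — not satisfied.
(C) tenure ≥ 36 mo. — not met.
(i) = F OR F OR F = false.
(ii) past probation — holds.
So (b) is not satisfied (F AND T).
(2): F OR F → false.
Overall = T AND F = false.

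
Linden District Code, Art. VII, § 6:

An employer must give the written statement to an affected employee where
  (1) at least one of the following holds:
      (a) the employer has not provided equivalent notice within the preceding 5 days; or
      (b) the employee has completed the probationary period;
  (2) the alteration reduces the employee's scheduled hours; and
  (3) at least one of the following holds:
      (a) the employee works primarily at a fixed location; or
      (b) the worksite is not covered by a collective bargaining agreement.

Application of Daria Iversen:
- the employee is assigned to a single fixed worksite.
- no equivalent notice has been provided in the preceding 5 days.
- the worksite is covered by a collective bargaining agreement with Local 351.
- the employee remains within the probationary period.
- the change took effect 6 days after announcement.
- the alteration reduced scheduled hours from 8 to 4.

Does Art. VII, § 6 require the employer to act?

Yes — required.

(a) no recent notice — met.
(b) past probation — not satisfied.
(1): T OR F → true.
(2) hours reduced — holds.
(a) fixed location — holds.
(b) no CBA — fails.
So (3) is satisfied (T OR F).
So Overall is satisfied (T AND T AND T).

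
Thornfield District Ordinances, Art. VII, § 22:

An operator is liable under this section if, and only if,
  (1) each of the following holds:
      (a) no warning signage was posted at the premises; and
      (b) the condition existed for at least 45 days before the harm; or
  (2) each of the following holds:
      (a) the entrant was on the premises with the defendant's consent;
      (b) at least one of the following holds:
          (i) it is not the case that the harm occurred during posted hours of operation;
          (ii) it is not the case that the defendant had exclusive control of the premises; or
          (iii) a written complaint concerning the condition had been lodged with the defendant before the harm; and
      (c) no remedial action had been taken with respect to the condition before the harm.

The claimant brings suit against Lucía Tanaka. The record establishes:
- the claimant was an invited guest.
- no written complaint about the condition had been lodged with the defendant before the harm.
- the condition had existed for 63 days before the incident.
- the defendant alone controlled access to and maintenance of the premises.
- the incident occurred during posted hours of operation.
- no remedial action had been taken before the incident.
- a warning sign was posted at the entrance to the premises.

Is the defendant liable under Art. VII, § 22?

(a) no signage posted — not satisfied.
(b) condition ≥45 days old — met.
(1) = F AND T = false.
(a) consent to enter — satisfied.
(i) not (during posted hours) — not met.
(ii) not (exclusive control) — not satisfied.
(iii) complaint lodged — fails.
(b): F OR F OR F → false.
(c) no remedial action — holds.
So (2) is not satisfied (T AND F AND T).
So Overall is not satisfied (F OR F).

No — not liable.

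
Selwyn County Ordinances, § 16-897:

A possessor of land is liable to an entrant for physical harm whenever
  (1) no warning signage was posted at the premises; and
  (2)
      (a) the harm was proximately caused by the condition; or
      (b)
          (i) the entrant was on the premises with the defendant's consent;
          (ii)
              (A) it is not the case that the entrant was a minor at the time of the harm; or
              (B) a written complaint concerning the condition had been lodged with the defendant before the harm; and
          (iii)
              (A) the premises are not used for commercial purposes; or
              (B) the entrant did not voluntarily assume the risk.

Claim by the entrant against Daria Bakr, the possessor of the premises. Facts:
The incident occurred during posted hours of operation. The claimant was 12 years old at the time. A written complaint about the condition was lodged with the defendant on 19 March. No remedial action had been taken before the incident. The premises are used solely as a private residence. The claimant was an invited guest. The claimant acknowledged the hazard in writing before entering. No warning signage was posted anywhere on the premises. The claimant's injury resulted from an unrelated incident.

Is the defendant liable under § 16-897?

Yes — liable.

(1) no signage posted — met.
(a) proximate cause — fails.
(i) consent to enter — satisfied.
(A) not (entrant a minor) — not satisfied.
(B) complaint lodged — satisfied.
So (ii) is satisfied (F OR T).
(A) not (commercial use) — met.
(B) no assumed risk — not satisfied.
So (iii) is satisfied (T OR F).
So (b) is satisfied (T AND T AND T).
So (2) is satisfied (F OR T).
Overall = T AND T = true.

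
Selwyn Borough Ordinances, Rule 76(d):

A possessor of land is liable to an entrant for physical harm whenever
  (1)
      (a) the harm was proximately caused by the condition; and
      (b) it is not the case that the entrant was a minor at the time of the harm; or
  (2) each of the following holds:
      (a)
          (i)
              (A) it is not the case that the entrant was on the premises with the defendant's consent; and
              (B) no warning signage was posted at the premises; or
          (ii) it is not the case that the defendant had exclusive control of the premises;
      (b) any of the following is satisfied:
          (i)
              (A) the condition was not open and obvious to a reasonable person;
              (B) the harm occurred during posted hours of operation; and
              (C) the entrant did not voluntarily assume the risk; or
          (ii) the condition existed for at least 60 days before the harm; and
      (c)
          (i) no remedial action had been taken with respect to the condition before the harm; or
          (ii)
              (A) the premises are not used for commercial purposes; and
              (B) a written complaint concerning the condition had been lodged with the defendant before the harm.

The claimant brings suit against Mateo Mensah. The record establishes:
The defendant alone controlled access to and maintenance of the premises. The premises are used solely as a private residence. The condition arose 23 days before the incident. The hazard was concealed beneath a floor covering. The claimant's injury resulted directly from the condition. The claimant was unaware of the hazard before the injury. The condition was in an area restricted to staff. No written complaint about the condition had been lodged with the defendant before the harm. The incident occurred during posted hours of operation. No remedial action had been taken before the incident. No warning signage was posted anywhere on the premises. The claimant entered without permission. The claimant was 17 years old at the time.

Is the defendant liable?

(a) proximate cause — holds.
(b) not (entrant a minor) — fails.
So (1) is not satisfied (T AND F).
(A) not (consent to enter) — holds.
(B) no signage posted — holds.
(i) = T AND T = true.
(ii) not (exclusive control) — not met.
So (a) is satisfied (T OR F).
(A) not open/obvious — satisfied.
(B) during posted hours — met.
(C) no assumed risk — met.
(i) = T AND T AND T = true.
(ii) condition ≥60 days old — fails.
(b) = T OR F = true.
(i) no remedial action — met.
(A) not (commercial use) — holds.
(B) complaint lodged — not satisfied.
(ii): T AND F → false.
(c): T OR F → true.
(2) = T AND T AND T = true.
Overall = F OR T = true.

Yes — liable.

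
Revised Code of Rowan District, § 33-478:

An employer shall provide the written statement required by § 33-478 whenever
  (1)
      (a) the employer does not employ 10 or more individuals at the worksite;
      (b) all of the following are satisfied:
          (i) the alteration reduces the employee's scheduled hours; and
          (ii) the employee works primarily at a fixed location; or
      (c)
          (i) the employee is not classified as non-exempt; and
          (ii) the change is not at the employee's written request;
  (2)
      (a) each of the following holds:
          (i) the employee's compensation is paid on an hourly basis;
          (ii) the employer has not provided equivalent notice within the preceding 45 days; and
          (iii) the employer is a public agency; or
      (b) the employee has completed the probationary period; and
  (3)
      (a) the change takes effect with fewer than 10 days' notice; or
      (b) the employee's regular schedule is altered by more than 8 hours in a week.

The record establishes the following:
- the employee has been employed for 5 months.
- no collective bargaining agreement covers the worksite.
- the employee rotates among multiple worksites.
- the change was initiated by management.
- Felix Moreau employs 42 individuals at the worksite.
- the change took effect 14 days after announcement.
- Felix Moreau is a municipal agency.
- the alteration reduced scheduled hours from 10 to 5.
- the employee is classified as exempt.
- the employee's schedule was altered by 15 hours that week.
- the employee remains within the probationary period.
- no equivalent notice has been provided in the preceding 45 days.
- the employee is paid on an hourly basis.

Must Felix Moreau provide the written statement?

Yes — required.

(a) not (≥ 10 at site) — fails.
(i) hours reduced — satisfied.
(ii) fixed location — not satisfied.
(b): T AND F → false.
(i) not (non-exempt) — holds.
(ii) not employee-requested — satisfied.
(c): T AND T → true.
So (1) is satisfied (F OR F OR T).
(i) hourly-paid — holds.
(ii) no recent notice — holds.
(iii) public agency — holds.
(a) = T AND T AND T = true.
(b) past probation — fails.
(2): T OR F → true.
(a) < 10 days' notice — fails.
(b) schedule shift > 8h — met.
So (3) is satisfied (F OR T).
Overall: T AND T AND T → true.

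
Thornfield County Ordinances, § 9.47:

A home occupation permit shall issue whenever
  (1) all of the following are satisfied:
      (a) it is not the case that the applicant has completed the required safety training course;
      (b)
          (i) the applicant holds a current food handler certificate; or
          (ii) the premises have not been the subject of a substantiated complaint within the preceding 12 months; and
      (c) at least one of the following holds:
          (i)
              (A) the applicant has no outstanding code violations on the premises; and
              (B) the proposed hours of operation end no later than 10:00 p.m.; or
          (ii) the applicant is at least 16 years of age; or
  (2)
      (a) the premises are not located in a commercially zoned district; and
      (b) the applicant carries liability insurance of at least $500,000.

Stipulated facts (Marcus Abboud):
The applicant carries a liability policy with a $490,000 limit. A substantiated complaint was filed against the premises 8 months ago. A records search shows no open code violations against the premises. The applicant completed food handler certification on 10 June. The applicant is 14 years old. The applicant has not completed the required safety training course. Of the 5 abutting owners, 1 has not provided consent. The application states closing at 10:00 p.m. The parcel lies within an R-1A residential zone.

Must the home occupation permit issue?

Yes — granted.

(a) not (safety training) — met.
(i) food handler cert. — met.
(ii) no complaint in 12 mo. — fails.
(b) = T OR F = true.
(A) no code violations — holds.
(B) closes by 10 p.m. — met.
So (i) is satisfied (T AND T).
(ii) age ≥ 16 — not met.
(c): T OR F → true.
(1): T AND T AND T → true.
(a) not (commercially zoned) — met.
(b) insurance ≥ $500,000 — not satisfied.
So (2) is not satisfied (T AND F).
Overall = T OR F = true.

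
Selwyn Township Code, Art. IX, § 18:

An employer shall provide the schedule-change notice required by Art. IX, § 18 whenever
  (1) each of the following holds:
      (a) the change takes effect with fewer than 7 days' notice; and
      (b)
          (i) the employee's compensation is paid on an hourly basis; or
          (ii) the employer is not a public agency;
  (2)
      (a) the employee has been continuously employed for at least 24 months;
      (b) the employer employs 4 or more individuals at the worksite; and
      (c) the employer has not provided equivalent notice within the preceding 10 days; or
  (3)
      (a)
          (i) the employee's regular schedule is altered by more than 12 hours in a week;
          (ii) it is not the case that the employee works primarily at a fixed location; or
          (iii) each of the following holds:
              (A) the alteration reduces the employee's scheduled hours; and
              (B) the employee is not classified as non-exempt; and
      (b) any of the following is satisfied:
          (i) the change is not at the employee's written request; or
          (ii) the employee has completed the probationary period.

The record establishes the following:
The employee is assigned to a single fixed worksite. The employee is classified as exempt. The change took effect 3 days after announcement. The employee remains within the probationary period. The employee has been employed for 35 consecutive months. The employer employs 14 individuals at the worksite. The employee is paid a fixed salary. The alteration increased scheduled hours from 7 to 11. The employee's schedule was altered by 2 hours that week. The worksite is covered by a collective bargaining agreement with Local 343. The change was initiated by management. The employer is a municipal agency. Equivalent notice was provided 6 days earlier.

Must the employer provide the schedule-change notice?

(a) < 7 days' notice — met.
(i) hourly-paid — not met.
(ii) not (public agency) — fails.
So (b) is not satisfied (F OR F).
(1): T AND F → false.
(a) tenure ≥ 24 mo. — met.
(b) ≥ 4 at site — met.
(c) no recent notice — not satisfied.
So (2) is not satisfied (T AND T AND F).
(i) schedule shift > 12h — not satisfied.
(ii) not (fixed location) — not satisfied.
(A) hours reduced — not met.
(B) not (non-exempt) — met.
(iii) = F AND T = false.
So (a) is not satisfied (F OR F OR F).
(i) not employee-requested — satisfied.
(ii) past probation — fails.
(b) = T OR F = true.
(3) = F AND T = false.
Overall: F OR F OR F → false.

No — not required.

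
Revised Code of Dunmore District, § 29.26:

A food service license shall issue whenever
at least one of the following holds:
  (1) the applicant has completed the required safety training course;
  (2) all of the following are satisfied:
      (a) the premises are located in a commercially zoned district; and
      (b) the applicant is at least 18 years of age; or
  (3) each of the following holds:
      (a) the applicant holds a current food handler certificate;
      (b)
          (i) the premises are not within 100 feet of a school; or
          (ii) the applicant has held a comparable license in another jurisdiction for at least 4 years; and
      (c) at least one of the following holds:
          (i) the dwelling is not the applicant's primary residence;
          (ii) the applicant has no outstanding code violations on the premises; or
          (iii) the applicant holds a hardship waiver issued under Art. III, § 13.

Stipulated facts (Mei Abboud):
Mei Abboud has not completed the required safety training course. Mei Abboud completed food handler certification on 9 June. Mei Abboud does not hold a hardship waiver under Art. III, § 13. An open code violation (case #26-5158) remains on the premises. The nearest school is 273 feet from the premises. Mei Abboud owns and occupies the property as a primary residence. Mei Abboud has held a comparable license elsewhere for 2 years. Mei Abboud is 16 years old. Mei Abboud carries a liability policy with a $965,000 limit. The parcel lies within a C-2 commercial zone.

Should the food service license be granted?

(1) safety training — fails.
(a) commercially zoned — met.
(b) age ≥ 18 — fails.
(2) = T AND F = false.
(a) food handler cert. — satisfied.
(i) ≥100 ft from school — holds.
(ii) prior license ≥ 4 yr — not met.
So (b) is satisfied (T OR F).
(i) not (primary residence) — fails.
(ii) no code violations — not met.
(iii) hardship waiver — not met.
(c) = F OR F OR F = false.
So (3) is not satisfied (T AND T AND F).
Overall = F OR F OR F = false.

No — denied.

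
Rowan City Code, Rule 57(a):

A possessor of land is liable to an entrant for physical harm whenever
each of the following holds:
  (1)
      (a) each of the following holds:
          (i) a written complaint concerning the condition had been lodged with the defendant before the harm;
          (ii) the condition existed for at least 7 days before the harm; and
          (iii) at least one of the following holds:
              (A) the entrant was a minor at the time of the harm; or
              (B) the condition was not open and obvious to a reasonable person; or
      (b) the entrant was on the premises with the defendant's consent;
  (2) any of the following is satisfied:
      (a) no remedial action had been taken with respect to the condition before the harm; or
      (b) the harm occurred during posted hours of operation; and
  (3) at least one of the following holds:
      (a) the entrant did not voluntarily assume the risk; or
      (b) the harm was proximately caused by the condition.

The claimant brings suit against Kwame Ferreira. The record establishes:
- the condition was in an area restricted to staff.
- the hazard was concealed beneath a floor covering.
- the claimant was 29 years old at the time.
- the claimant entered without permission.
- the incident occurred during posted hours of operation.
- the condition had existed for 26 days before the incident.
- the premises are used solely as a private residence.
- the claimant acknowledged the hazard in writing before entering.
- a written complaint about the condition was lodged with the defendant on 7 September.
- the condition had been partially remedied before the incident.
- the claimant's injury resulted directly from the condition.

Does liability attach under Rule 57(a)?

Yes — liable.

(i) complaint lodged — holds.
(ii) condition ≥7 days old — met.
(A) entrant a minor — not met.
(B) not open/obvious — holds.
(iii): F OR T → true.
(a) = T AND T AND T = true.
(b) consent to enter — fails.
(1) = T OR F = true.
(a) no remedial action — fails.
(b) during posted hours — satisfied.
So (2) is satisfied (F OR T).
(a) no assumed risk — not met.
(b) proximate cause — holds.
So (3) is satisfied (F OR T).
Overall = T AND T AND T = true.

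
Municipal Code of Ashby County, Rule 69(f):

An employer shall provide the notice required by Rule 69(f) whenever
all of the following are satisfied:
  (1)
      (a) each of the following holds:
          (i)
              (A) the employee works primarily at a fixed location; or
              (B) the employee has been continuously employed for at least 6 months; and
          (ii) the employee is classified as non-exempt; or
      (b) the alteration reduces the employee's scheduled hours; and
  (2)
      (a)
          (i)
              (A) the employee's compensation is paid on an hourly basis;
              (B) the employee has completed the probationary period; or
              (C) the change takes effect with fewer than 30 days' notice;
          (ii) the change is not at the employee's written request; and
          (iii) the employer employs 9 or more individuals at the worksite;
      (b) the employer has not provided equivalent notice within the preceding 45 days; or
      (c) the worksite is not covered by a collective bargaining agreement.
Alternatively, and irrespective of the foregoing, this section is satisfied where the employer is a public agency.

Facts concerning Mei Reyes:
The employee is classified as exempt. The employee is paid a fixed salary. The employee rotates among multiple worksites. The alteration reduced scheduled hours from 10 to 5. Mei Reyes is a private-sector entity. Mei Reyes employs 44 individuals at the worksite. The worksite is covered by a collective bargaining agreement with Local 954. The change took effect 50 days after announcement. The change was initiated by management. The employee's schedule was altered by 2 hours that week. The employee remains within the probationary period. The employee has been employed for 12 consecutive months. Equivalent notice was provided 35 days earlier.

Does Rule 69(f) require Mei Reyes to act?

No — not required.

(A) fixed location — not satisfied.
(B) tenure ≥ 6 mo. — met.
(i): F OR T → true.
(ii) non-exempt — not satisfied.
(a): T AND F → false.
(b) hours reduced — satisfied.
So (1) is satisfied (F OR T).
(A) hourly-paid — not met.
(B) past probation — fails.
(C) < 30 days' notice — fails.
So (i) is not satisfied (F OR F OR F).
(ii) not employee-requested — holds.
(iii) ≥ 9 at site — holds.
So (a) is not satisfied (F AND T AND T).
(b) no recent notice — not met.
(c) no CBA — fails.
(2) = F OR F OR F = false.
Overall: T AND F → false.
Exception (public agency) — not satisfied.
Result: main false OR exception false → false.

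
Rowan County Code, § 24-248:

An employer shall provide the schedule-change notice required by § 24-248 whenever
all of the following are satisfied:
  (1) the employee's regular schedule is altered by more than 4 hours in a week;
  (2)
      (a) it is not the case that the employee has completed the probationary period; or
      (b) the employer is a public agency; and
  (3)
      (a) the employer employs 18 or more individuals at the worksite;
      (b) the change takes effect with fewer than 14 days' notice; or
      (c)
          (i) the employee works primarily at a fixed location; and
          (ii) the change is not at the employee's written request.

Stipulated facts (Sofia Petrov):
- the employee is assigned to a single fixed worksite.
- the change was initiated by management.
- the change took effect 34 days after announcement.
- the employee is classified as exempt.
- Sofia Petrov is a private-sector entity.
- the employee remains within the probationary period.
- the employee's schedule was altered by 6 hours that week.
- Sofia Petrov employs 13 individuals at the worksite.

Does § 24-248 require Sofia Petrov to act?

Yes — required.

(1) schedule shift > 4h — holds.
(a) not (past probation) — holds.
(b) public agency — fails.
(2): T OR F → true.
(a) ≥ 18 at site — not satisfied.
(b) < 14 days' notice — not satisfied.
(i) fixed location — satisfied.
(ii) not employee-requested — satisfied.
(c) = T AND T = true.
So (3) is satisfied (F OR F OR T).
Overall: T AND T AND T → true.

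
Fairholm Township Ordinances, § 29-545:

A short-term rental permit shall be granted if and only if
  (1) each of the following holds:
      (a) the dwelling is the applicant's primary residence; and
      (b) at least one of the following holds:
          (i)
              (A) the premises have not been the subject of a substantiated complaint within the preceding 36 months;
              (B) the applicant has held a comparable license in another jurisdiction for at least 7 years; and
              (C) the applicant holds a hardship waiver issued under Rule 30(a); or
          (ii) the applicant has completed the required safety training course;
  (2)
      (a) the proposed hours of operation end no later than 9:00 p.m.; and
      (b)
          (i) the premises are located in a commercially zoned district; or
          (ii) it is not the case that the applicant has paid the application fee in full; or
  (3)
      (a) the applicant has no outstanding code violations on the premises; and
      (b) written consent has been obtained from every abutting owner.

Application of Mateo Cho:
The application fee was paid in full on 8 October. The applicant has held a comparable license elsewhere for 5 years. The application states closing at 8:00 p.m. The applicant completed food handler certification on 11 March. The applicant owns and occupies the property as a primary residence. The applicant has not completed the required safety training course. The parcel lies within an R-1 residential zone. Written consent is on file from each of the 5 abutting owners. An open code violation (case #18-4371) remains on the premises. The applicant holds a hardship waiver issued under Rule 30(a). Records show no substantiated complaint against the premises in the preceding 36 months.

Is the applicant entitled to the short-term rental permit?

No — denied.

(a) primary residence — satisfied.
(A) no complaint in 36 mo. — holds.
(B) prior license ≥ 7 yr — not met.
(C) hardship waiver — satisfied.
So (i) is not satisfied (T AND F AND T).
(ii) safety training — not satisfied.
(b) = F OR F = false.
(1): T AND F → false.
(a) closes by 9 p.m. — met.
(i) commercially zoned — not satisfied.
(ii) not (fee paid) — fails.
So (b) is not satisfied (F OR F).
(2): T AND F → false.
(a) no code violations — fails.
(b) all abutters consent — satisfied.
(3): F AND T → false.
Overall = F OR F OR F = false.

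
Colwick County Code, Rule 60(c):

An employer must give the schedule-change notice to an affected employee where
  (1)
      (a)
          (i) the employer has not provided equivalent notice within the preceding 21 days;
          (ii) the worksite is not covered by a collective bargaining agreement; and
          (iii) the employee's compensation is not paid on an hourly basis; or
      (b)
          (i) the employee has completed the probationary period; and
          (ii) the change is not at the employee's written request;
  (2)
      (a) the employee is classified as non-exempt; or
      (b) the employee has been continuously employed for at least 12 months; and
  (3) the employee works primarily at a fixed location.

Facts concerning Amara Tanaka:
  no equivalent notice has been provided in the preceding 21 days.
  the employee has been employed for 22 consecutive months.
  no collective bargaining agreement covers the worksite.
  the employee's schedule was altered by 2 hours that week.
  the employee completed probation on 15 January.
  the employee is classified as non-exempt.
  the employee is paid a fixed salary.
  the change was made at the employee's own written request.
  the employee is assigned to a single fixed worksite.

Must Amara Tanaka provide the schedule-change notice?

Yes — required.

(i) no recent notice — satisfied.
(ii) no CBA — holds.
(iii) not (hourly-paid) — satisfied.
(a): T AND T AND T → true.
(i) past probation — met.
(ii) not employee-requested — not satisfied.
(b) = T AND F = false.
(1): T OR F → true.
(a) non-exempt — holds.
(b) tenure ≥ 12 mo. — met.
(2): T OR T → true.
(3) fixed location — met.
Overall: T AND T AND T → true.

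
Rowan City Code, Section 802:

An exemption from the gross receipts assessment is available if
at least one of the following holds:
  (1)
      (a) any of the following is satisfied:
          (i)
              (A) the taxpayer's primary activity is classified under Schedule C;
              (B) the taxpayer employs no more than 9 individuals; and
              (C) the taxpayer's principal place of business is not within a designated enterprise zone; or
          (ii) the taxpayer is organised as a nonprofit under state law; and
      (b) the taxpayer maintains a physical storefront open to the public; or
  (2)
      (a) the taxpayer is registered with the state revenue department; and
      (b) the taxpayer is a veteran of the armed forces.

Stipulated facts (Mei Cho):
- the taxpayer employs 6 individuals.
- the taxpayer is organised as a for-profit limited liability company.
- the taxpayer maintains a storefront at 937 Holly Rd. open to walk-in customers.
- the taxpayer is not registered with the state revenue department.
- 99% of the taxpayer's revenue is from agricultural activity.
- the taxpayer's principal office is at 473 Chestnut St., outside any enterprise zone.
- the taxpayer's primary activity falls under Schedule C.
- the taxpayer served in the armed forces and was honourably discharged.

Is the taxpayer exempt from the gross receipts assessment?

Yes — exempt.

(A) Schedule C activity — holds.
(B) ≤ 9 employees — satisfied.
(C) not (in enterprise zone) — met.
(i): T AND T AND T → true.
(ii) nonprofit — fails.
(a) = T OR F = true.
(b) has storefront — met.
(1) = T AND T = true.
(a) state-registered — not satisfied.
(b) veteran — met.
(2) = F AND T = false.
Overall = T OR F = true.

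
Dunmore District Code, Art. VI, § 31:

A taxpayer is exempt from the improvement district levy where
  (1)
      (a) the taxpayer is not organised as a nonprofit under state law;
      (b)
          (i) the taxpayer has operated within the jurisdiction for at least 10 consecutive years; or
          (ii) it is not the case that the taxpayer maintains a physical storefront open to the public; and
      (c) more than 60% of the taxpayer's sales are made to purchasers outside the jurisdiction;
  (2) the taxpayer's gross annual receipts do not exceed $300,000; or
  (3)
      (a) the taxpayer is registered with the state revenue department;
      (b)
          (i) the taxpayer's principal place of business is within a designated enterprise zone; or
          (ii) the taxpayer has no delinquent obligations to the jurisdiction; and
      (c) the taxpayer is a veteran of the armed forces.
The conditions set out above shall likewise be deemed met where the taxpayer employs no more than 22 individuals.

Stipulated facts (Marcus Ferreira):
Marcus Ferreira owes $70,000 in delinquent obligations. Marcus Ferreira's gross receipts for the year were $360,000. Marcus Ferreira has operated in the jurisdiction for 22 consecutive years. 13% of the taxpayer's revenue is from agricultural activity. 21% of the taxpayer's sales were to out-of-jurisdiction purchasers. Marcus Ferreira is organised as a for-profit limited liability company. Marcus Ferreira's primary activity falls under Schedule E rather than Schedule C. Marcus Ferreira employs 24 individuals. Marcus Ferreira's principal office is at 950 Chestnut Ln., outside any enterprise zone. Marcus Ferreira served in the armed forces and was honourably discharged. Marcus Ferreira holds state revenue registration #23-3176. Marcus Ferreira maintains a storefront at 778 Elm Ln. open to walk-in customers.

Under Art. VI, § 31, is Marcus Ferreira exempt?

No — not exempt.

(a) not (nonprofit) — holds.
(i) ≥ 10 yrs in jurisdiction — met.
(ii) not (has storefront) — not met.
(b) = T OR F = true.
(c) >60% out-of-jur. sales — not met.
(1): T AND T AND F → false.
(2) receipts ≤ $300,000 — not met.
(a) state-registered — holds.
(i) in enterprise zone — not satisfied.
(ii) no delinquency — fails.
So (b) is not satisfied (F OR F).
(c) veteran — met.
(3): T AND F AND T → false.
Overall: F OR F OR F → false.
Exception (≤ 22 employees) — not satisfied.
Result: main false OR exception false → false.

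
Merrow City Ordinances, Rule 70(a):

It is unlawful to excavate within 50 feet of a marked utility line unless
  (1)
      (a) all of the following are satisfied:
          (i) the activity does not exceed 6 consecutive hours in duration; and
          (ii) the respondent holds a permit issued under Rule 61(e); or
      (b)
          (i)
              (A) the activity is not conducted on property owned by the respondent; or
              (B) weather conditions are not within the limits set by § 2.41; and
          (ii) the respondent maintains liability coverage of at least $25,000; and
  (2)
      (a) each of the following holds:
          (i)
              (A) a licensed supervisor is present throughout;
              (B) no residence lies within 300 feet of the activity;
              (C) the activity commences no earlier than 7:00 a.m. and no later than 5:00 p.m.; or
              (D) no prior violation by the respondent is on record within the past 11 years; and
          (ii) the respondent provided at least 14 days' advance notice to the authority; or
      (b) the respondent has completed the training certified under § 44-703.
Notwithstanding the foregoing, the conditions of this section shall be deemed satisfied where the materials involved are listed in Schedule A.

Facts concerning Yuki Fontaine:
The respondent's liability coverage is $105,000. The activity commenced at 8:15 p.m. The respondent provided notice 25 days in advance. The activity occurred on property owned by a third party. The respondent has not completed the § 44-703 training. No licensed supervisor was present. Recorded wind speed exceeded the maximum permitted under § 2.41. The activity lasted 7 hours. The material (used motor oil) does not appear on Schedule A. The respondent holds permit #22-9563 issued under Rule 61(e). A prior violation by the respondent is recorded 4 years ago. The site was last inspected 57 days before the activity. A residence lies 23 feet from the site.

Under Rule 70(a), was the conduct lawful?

(i) ≤ 6 hrs duration — fails.
(ii) holds permit — met.
(a): F AND T → false.
(A) not (own property) — satisfied.
(B) not (weather ok) — holds.
So (i) is satisfied (T OR T).
(ii) coverage ≥ $25,000 — holds.
(b): T AND T → true.
So (1) is satisfied (F OR T).
(A) supervisor present — not satisfied.
(B) no residence in 300 ft — fails.
(C) start within hours — not satisfied.
(D) no prior violation — not satisfied.
So (i) is not satisfied (F OR F OR F OR F).
(ii) ≥14 days' notice — satisfied.
So (a) is not satisfied (F AND T).
(b) training certified — fails.
(2) = F OR F = false.
Overall = T AND F = false.
Exception (Schedule A material) — not satisfied.
Result: main false OR exception false → false.

No — unlawful.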